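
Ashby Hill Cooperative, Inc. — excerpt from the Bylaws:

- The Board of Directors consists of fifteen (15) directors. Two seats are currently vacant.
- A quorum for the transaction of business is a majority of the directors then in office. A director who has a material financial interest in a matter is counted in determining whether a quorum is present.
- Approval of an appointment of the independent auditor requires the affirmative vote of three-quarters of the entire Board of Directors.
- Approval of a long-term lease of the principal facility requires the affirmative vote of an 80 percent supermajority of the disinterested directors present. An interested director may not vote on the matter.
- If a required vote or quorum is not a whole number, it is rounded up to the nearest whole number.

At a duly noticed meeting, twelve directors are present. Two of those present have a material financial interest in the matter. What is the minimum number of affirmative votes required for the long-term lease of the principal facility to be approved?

The long-term lease of the principal facility requires four-fifths of the disinterested directors present (12 − 2 = 10).
4/5 of 10 = 8.

8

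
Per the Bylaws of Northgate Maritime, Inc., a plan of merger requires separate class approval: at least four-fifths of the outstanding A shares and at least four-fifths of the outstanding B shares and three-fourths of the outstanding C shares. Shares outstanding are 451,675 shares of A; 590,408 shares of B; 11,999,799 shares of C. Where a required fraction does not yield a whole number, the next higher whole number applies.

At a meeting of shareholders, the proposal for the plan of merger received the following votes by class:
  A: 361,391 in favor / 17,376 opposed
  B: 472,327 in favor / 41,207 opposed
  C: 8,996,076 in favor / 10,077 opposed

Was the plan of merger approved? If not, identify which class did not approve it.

Not approved — the C shares did not give the required vote.

A: 4/5 of 451675 = 361340; 361,340 required, 361,391 in favor — approved.
B: 4/5 of 590408 = 472326.40, rounded up to 472327; 472,327 required, 472,327 in favor — approved.
C: 3/4 of 11999799 = 8999849.25, rounded up to 8999850; 8,999,850 required, 8,996,076 in favor — not approved.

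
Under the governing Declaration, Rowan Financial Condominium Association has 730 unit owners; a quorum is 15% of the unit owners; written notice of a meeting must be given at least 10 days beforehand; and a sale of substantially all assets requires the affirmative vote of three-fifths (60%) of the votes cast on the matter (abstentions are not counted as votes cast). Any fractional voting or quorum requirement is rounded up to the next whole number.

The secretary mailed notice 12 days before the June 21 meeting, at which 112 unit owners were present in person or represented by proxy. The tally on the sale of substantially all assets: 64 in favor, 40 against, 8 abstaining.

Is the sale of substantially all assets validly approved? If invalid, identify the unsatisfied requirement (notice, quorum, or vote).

Valid — all requirements satisfied.

Notice: 12 days given; 10 required. Satisfied.
Quorum: 15% of 730 = 109.50, rounded up to 110; 112 present. Satisfied.
Vote: requires three-fifths of the votes cast (112 − 8 abstaining = 104); 3/5 of 104 = 62.40, rounded up to 63, so 63 needed; 64 in favor. Satisfied.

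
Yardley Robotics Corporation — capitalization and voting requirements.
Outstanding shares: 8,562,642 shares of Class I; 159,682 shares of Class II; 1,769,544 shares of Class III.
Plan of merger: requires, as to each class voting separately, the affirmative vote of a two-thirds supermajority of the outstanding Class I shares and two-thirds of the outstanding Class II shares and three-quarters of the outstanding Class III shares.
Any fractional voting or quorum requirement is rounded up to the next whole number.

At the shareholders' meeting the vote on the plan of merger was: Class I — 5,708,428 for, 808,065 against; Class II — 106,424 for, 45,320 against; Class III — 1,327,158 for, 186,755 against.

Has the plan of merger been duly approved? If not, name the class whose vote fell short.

Class I: 2/3 of 8562642 = 5708428; 5,708,428 required, 5,708,428 in favor — approved.
Class II: 2/3 of 159682 = 106454.67, rounded up to 106455; 106,455 required, 106,424 in favor — not approved.
Class III: 3/4 of 1769544 = 1327158; 1,327,158 required, 1,327,158 in favor — approved.

Not approved — the Class II shares did not give the required vote.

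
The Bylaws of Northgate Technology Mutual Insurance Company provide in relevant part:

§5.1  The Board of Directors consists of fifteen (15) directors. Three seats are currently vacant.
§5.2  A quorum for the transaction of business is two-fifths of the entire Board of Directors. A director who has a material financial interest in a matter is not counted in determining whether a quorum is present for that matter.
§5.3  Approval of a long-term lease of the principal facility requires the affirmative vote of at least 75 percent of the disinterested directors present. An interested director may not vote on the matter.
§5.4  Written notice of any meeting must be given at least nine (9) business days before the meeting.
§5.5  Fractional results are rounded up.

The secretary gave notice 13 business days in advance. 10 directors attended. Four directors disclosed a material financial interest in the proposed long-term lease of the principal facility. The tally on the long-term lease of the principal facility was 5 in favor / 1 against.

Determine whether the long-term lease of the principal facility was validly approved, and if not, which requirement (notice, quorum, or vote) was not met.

Valid — all requirements satisfied.

Notice: 13 business days given; 9 required (13 ≥ 9). Satisfied.
Quorum: 10 present, but the 4 interested directors do not count, leaving 6. Quorum is 6. Satisfied.
Vote: the long-term lease of the principal facility requires three-fourths of the disinterested directors present (10 − 4 = 6). 3/4 of 6 = 4.50, rounded up to 5, so 5 affirmative votes are needed; 5 voted in favor. Satisfied.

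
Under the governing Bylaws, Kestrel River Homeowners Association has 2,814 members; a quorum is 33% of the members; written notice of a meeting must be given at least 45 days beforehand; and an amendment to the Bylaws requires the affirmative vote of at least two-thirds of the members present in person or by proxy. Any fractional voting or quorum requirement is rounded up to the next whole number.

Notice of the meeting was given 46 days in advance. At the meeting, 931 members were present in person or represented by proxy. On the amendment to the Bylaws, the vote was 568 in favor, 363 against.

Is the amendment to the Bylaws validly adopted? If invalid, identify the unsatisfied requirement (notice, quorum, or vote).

Notice: 46 days given; 45 required. Satisfied.
Quorum: 33% of 2,814 = 928.62, rounded up to 929; 931 present. Satisfied.
Vote: requires two-thirds of those present (931); 2/3 of 931 = 620.67, rounded up to 621, so 621 needed; 568 in favor. Not satisfied.

Invalid — vote requirement not satisfied.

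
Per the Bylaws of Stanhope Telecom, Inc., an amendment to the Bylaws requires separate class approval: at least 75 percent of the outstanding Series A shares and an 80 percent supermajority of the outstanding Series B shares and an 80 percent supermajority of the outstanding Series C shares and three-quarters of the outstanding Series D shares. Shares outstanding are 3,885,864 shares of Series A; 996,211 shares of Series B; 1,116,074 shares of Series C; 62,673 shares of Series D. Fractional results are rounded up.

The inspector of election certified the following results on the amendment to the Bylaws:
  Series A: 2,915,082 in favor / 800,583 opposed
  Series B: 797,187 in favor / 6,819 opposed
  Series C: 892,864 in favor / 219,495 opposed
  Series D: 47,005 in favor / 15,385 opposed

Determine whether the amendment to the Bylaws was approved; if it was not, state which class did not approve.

Approved — every class gave the required vote.

Series A: 3/4 of 3885864 = 2914398; 2,914,398 required, 2,915,082 in favor — approved.
Series B: 4/5 of 996211 = 796968.80, rounded up to 796969; 796,969 required, 797,187 in favor — approved.
Series C: 4/5 of 1116074 = 892859.20, rounded up to 892860; 892,860 required, 892,864 in favor — approved.
Series D: 3/4 of 62673 = 47004.75, rounded up to 47005; 47,005 required, 47,005 in favor — approved.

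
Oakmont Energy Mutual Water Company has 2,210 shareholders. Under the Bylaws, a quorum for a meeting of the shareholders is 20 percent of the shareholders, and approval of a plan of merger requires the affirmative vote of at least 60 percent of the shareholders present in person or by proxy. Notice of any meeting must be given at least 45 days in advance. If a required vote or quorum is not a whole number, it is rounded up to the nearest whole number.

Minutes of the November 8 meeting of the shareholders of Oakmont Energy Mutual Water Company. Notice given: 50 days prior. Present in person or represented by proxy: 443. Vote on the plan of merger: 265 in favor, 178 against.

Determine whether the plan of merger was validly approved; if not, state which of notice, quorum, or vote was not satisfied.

Notice: 50 days given; 45 required. Satisfied.
Quorum: 20% of 2,210 = 442; 443 present. Satisfied.
Vote: requires three-fifths of those present (443); 3/5 of 443 = 265.80, rounded up to 266, so 266 needed; 265 in favor. Not satisfied.

Invalid — vote requirement not satisfied.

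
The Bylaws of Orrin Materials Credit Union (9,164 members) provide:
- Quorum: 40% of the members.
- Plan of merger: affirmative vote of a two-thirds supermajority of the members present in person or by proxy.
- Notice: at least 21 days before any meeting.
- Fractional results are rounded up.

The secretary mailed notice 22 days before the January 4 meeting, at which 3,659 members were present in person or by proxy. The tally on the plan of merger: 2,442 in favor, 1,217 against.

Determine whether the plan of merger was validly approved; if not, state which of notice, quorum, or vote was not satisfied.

Notice: 22 days given; 21 required. Satisfied.
Quorum: 40% of 9,164 = 3,665.60, rounded up to 3,666; 3,659 present. Not satisfied.
Vote: requires two-thirds of those present (3,659); 2/3 of 3659 = 2439.33, rounded up to 2440, so 2,440 needed; 2,442 in favor. Satisfied.

Invalid — quorum requirement not satisfied.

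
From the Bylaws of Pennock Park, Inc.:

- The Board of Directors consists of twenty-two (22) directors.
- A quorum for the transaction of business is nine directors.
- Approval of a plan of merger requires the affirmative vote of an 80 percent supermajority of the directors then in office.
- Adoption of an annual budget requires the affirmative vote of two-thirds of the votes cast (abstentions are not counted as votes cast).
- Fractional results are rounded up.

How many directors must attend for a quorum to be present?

9

The quorum is fixed at 9.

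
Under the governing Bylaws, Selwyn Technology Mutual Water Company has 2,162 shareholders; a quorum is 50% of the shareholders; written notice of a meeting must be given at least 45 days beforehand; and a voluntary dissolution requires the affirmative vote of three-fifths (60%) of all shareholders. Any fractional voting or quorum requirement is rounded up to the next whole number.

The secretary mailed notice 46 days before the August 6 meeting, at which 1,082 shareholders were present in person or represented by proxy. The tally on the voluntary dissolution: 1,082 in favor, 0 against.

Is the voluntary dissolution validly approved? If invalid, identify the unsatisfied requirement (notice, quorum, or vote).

Invalid — vote requirement not satisfied.

Notice: 46 days given; 45 required. Satisfied.
Quorum: 50% of 2,162 = 1,081; 1,082 present. Satisfied.
Vote: requires three-fifths of all shareholders (2,162); 3/5 of 2162 = 1297.20, rounded up to 1298, so 1,298 needed; 1,082 in favor. Not satisfied.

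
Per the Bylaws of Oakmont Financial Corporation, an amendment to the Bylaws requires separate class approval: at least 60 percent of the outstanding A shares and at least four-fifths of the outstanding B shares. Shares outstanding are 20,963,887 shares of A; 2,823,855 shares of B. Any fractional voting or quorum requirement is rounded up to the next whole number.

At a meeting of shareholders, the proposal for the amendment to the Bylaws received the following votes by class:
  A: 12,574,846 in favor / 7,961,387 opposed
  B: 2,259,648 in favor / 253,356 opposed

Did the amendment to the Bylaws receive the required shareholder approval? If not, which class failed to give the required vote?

A: 3/5 of 20963887 = 12578332.20, rounded up to 12578333; 12,578,333 required, 12,574,846 in favor — not approved.
B: 4/5 of 2823855 = 2259084; 2,259,084 required, 2,259,648 in favor — approved.

Not approved — the A shares did not give the required vote.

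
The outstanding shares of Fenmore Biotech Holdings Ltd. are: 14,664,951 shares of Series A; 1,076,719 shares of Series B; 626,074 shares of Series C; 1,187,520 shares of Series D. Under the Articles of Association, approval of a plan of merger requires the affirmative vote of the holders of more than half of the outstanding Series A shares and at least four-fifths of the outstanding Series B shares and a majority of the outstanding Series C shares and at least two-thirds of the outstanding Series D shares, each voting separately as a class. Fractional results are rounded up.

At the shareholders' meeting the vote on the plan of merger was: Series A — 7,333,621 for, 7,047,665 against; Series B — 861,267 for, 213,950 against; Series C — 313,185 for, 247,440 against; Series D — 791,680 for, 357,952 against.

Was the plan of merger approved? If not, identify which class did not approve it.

Not approved — the Series B shares did not give the required vote.

Series A: a majority of 14664951 is 7332476; 7,332,476 required, 7,333,621 in favor — approved.
Series B: 4/5 of 1076719 = 861375.20, rounded up to 861376; 861,376 required, 861,267 in favor — not approved.
Series C: a majority of 626074 is 313038; 313,038 required, 313,185 in favor — approved.
Series D: 2/3 of 1187520 = 791680; 791,680 required, 791,680 in favor — approved.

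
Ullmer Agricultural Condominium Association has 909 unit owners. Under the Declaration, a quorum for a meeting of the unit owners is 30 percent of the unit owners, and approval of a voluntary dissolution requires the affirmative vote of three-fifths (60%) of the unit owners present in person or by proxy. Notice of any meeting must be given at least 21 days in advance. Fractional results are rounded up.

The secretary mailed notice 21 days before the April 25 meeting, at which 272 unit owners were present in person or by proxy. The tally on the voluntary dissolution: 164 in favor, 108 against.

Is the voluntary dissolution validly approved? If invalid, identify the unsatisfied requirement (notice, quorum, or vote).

Notice: 21 days given; 21 required. Satisfied.
Quorum: 30% of 909 = 272.70, rounded up to 273; 272 present. Not satisfied.
Vote: requires three-fifths of those present (272); 3/5 of 272 = 163.20, rounded up to 164, so 164 needed; 164 in favor. Satisfied.

Invalid — quorum requirement not satisfied.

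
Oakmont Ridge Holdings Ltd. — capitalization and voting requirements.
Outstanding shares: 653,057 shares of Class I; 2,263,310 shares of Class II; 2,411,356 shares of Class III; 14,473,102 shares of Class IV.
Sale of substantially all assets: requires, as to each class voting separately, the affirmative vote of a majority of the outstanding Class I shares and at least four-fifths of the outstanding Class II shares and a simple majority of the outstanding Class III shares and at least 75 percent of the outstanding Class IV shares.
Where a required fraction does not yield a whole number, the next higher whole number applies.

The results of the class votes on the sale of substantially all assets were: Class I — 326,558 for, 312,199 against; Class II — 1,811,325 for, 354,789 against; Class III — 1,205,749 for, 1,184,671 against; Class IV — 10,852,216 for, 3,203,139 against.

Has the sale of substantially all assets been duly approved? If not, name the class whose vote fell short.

Not approved — the Class IV shares did not give the required vote.

Class I: a majority of 653057 is 326529; 326,529 required, 326,558 in favor — approved.
Class II: 4/5 of 2263310 = 1810648; 1,810,648 required, 1,811,325 in favor — approved.
Class III: a majority of 2411356 is 1205679; 1,205,679 required, 1,205,749 in favor — approved.
Class IV: 3/4 of 14473102 = 10854826.50, rounded up to 10854827; 10,854,827 required, 10,852,216 in favor — not approved.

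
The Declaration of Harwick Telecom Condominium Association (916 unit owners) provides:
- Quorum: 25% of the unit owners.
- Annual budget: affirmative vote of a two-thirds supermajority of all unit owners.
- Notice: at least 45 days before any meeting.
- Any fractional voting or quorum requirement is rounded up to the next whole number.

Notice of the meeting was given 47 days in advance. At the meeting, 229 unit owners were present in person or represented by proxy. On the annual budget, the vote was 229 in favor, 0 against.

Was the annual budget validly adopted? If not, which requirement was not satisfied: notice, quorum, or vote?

Invalid — vote requirement not satisfied.

Notice: 47 days given; 45 required. Satisfied.
Quorum: 25% of 916 = 229; 229 present. Satisfied.
Vote: requires two-thirds of all unit owners (916); 2/3 of 916 = 610.67, rounded up to 611, so 611 needed; 229 in favor. Not satisfied.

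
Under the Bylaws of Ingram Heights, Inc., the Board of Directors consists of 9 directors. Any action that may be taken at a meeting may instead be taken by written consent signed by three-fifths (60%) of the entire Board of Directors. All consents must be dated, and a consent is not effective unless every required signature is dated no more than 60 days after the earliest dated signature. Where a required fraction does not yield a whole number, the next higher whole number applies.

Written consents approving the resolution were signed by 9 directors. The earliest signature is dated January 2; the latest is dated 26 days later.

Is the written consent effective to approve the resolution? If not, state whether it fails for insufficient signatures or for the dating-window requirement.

Signatures required: three-fifths (60%) of 9 — 3/5 of 9 = 5.40, rounded up to 6, so 6 needed; 9 signed. Sufficient.
Dating window: the latest signature is 26 days after the earliest; the limit is 60 days. Within the window.

Effective — both the signature and dating-window requirements are satisfied.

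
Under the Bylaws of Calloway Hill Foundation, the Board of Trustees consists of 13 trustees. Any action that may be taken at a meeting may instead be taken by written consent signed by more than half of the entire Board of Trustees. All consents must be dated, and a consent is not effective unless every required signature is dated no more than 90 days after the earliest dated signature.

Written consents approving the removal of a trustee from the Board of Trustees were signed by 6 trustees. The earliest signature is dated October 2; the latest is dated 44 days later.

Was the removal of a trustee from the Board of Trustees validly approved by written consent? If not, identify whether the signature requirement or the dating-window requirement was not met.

Signatures required: more than half of 13 — a majority of 13 is 7, so 7 needed; 6 signed. Insufficient.
Dating window: the latest signature is 44 days after the earliest; the limit is 90 days. Within the window.

Not effective — insufficient signatures.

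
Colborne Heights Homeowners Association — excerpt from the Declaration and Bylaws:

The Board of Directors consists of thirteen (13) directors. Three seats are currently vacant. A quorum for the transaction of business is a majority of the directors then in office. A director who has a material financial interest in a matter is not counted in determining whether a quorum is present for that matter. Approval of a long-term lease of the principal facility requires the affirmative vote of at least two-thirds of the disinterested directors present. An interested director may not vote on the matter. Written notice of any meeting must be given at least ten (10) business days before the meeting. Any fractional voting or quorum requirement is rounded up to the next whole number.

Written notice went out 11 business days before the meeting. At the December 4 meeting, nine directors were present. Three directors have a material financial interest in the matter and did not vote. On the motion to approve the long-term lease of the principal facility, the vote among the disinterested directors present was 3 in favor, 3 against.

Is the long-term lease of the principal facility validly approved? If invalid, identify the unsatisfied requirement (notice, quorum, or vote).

Invalid — vote requirement not satisfied.

Notice: 11 business days given; 10 required (11 ≥ 10). Satisfied.
Quorum: 9 present, but the 3 interested directors do not count, leaving 6. Quorum is 6. Satisfied.
Vote: the long-term lease of the principal facility requires two-thirds of the disinterested directors present (9 − 3 = 6). 2/3 of 6 = 4, so 4 affirmative votes are needed; 3 voted in favor. Not satisfied.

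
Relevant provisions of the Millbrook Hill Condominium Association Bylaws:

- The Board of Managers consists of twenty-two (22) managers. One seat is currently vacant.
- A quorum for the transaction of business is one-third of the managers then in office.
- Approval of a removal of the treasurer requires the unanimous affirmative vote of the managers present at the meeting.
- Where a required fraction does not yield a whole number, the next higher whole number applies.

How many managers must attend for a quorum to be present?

7

1/3 of 21 = 7.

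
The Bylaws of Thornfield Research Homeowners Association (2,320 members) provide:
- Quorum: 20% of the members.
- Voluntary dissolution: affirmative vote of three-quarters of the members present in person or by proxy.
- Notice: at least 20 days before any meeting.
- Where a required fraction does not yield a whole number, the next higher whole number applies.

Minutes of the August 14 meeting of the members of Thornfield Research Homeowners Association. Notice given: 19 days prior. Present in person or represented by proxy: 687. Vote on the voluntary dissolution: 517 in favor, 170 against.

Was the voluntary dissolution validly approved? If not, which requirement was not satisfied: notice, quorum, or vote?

Notice: 19 days given; 20 required. Not satisfied.
Quorum: 20% of 2,320 = 464; 687 present. Satisfied.
Vote: requires three-fourths of those present (687); 3/4 of 687 = 515.25, rounded up to 516, so 516 needed; 517 in favor. Satisfied.

Invalid — notice requirement not satisfied.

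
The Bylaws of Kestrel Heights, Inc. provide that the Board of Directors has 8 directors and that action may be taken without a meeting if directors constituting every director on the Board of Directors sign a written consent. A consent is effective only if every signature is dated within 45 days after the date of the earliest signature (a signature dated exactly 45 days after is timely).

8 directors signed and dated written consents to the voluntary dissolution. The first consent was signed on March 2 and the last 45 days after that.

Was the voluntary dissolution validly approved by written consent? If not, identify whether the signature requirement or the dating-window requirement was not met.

Signatures required: every one of 8 — unanimous means all 8, so 8 needed; 8 signed. Sufficient.
Dating window: the latest signature is 45 days after the earliest; the limit is 45 days. Within the window.

Effective — both the signature and dating-window requirements are satisfied.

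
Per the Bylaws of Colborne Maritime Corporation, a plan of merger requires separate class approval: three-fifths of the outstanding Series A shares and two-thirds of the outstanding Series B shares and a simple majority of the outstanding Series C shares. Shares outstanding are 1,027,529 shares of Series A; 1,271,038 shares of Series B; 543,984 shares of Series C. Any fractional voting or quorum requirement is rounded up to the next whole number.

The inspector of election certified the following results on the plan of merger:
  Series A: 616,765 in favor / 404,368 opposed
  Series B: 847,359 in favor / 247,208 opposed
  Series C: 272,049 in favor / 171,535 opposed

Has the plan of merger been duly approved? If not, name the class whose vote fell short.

Approved — every class gave the required vote.

Series A: 3/5 of 1027529 = 616517.40, rounded up to 616518; 616,518 required, 616,765 in favor — approved.
Series B: 2/3 of 1271038 = 847358.67, rounded up to 847359; 847,359 required, 847,359 in favor — approved.
Series C: a majority of 543984 is 271993; 271,993 required, 272,049 in favor — approved.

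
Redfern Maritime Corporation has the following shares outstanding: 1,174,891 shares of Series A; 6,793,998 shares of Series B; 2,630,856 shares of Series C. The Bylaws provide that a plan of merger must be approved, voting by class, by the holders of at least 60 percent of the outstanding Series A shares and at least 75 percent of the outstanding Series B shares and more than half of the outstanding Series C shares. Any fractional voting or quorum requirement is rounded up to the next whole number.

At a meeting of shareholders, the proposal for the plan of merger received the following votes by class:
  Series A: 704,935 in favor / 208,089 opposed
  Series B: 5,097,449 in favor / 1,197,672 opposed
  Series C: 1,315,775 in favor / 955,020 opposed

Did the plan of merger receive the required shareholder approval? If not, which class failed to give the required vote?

Series A: 3/5 of 1174891 = 704934.60, rounded up to 704935; 704,935 required, 704,935 in favor — approved.
Series B: 3/4 of 6793998 = 5095498.50, rounded up to 5095499; 5,095,499 required, 5,097,449 in favor — approved.
Series C: a majority of 2630856 is 1315429; 1,315,429 required, 1,315,775 in favor — approved.

Approved — every class gave the required vote.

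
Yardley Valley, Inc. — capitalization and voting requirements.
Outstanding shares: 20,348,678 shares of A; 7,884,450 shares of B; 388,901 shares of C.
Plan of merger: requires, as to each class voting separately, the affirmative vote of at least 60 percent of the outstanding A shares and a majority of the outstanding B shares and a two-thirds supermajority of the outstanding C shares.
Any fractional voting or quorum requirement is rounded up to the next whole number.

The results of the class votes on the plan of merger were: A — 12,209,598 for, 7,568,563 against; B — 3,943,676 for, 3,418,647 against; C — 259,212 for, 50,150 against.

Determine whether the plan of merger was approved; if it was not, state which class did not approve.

A: 3/5 of 20348678 = 12209206.80, rounded up to 12209207; 12,209,207 required, 12,209,598 in favor — approved.
B: a majority of 7884450 is 3942226; 3,942,226 required, 3,943,676 in favor — approved.
C: 2/3 of 388901 = 259267.33, rounded up to 259268; 259,268 required, 259,212 in favor — not approved.

Not approved — the C shares did not give the required vote.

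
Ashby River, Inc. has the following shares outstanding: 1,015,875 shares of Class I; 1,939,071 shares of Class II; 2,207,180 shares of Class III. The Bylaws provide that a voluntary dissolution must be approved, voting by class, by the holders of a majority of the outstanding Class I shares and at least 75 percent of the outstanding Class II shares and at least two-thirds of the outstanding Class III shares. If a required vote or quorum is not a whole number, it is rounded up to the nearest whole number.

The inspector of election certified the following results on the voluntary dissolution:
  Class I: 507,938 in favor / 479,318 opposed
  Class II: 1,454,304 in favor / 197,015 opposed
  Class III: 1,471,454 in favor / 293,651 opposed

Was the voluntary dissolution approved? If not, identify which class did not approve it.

Class I: a majority of 1015875 is 507938; 507,938 required, 507,938 in favor — approved.
Class II: 3/4 of 1939071 = 1454303.25, rounded up to 1454304; 1,454,304 required, 1,454,304 in favor — approved.
Class III: 2/3 of 2207180 = 1471453.33, rounded up to 1471454; 1,471,454 required, 1,471,454 in favor — approved.

Approved — every class gave the required vote.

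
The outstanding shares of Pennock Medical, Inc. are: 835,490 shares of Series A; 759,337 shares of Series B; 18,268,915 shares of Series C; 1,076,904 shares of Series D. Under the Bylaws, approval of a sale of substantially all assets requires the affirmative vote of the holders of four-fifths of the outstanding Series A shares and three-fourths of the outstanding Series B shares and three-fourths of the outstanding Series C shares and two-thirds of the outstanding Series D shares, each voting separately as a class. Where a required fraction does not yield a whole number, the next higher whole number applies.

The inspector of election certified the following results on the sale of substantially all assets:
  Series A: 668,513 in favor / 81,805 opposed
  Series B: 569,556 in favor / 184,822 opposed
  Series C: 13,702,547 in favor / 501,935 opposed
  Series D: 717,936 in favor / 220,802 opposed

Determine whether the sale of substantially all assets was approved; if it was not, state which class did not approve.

Series A: 4/5 of 835490 = 668392; 668,392 required, 668,513 in favor — approved.
Series B: 3/4 of 759337 = 569502.75, rounded up to 569503; 569,503 required, 569,556 in favor — approved.
Series C: 3/4 of 18268915 = 13701686.25, rounded up to 13701687; 13,701,687 required, 13,702,547 in favor — approved.
Series D: 2/3 of 1076904 = 717936; 717,936 required, 717,936 in favor — approved.

Approved — every class gave the required vote.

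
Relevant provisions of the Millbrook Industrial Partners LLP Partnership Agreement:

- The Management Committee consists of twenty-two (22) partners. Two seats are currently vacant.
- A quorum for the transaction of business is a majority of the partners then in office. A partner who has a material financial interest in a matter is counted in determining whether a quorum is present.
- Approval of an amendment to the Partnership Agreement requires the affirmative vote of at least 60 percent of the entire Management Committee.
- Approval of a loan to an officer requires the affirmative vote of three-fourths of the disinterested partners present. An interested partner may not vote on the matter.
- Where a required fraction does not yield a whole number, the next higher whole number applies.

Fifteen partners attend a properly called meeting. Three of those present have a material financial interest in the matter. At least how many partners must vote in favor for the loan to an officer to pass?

The loan to an officer requires three-fourths of the disinterested partners present (15 − 3 = 12).
3/4 of 12 = 9.

9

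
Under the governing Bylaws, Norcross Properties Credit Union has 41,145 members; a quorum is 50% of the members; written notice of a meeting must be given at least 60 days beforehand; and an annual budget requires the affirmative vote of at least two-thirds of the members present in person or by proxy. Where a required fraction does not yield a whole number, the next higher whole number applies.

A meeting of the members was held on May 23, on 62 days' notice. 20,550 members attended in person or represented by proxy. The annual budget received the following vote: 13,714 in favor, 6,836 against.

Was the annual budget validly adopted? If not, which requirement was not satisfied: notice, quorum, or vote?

Invalid — quorum requirement not satisfied.

Notice: 62 days given; 60 required. Satisfied.
Quorum: 50% of 41,145 = 20,572.50, rounded up to 20,573; 20,550 present. Not satisfied.
Vote: requires two-thirds of those present (20,550); 2/3 of 20550 = 13700, so 13,700 needed; 13,714 in favor. Satisfied.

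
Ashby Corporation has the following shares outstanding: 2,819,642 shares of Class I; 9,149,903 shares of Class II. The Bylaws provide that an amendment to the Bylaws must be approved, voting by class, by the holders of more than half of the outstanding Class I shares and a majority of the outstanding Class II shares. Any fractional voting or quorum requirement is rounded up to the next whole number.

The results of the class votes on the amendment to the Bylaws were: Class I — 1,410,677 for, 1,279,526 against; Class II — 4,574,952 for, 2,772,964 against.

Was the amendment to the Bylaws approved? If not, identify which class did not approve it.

Approved — every class gave the required vote.

Class I: a majority of 2819642 is 1409822; 1,409,822 required, 1,410,677 in favor — approved.
Class II: a majority of 9149903 is 4574952; 4,574,952 required, 4,574,952 in favor — approved.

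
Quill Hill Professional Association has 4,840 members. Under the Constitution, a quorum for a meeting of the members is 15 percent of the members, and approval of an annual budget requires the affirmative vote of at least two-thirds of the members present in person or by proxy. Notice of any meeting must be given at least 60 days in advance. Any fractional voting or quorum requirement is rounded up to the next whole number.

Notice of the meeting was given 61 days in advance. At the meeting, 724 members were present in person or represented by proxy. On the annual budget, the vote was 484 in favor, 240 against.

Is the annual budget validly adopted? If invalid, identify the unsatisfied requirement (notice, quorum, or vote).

Notice: 61 days given; 60 required. Satisfied.
Quorum: 15% of 4,840 = 726; 724 present. Not satisfied.
Vote: requires two-thirds of those present (724); 2/3 of 724 = 482.67, rounded up to 483, so 483 needed; 484 in favor. Satisfied.

Invalid — quorum requirement not satisfied.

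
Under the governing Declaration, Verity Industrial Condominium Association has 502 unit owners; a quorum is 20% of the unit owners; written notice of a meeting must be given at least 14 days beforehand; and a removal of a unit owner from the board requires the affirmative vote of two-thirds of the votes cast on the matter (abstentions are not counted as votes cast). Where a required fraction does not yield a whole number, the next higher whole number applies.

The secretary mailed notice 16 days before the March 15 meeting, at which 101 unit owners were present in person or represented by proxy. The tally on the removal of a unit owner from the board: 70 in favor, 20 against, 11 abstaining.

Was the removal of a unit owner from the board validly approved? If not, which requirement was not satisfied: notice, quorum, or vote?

Notice: 16 days given; 14 required. Satisfied.
Quorum: 20% of 502 = 100.40, rounded up to 101; 101 present. Satisfied.
Vote: requires two-thirds of the votes cast (101 − 11 abstaining = 90); 2/3 of 90 = 60, so 60 needed; 70 in favor. Satisfied.

Valid — all requirements satisfied.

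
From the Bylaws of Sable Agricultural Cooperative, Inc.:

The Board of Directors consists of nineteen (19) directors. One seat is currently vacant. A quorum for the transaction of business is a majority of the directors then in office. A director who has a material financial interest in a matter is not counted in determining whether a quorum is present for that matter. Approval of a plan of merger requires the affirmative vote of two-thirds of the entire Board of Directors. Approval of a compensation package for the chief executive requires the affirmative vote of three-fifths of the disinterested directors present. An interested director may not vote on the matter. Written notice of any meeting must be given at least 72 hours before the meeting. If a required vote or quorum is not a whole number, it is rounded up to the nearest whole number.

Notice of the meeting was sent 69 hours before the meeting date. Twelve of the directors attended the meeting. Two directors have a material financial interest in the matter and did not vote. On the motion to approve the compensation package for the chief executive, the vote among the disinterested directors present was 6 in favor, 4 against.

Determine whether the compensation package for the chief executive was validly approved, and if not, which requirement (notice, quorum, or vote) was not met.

Notice: 69 hours given; 72 required (69 < 72). Not satisfied.
Quorum: 12 present, but the 2 interested directors do not count, leaving 10. Quorum is 10. Satisfied.
Vote: the compensation package for the chief executive requires three-fifths of the disinterested directors present (12 − 2 = 10). 3/5 of 10 = 6, so 6 affirmative votes are needed; 6 voted in favor. Satisfied.

Invalid — notice requirement not satisfied.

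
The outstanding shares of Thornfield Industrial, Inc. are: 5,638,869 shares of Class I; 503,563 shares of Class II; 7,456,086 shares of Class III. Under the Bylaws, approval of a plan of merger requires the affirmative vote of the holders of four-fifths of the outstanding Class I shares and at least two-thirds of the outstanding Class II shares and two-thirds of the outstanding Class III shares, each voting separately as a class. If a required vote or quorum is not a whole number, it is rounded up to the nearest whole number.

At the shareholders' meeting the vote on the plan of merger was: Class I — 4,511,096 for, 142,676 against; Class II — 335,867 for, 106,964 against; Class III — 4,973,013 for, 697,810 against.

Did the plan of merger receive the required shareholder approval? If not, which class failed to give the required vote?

Approved — every class gave the required vote.

Class I: 4/5 of 5638869 = 4511095.20, rounded up to 4511096; 4,511,096 required, 4,511,096 in favor — approved.
Class II: 2/3 of 503563 = 335708.67, rounded up to 335709; 335,709 required, 335,867 in favor — approved.
Class III: 2/3 of 7456086 = 4970724; 4,970,724 required, 4,973,013 in favor — approved.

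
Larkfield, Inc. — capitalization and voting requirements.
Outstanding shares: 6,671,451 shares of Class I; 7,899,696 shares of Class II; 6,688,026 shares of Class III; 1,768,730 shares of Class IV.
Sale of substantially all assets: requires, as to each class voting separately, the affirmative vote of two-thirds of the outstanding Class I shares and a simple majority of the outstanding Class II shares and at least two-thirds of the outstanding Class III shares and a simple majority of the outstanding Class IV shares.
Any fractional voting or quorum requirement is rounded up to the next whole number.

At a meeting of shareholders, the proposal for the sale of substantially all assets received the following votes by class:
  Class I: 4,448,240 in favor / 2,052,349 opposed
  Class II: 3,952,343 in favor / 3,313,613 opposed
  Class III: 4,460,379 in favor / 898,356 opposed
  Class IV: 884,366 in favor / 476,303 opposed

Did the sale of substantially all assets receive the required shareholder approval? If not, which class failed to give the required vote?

Class I: 2/3 of 6671451 = 4447634; 4,447,634 required, 4,448,240 in favor — approved.
Class II: a majority of 7899696 is 3949849; 3,949,849 required, 3,952,343 in favor — approved.
Class III: 2/3 of 6688026 = 4458684; 4,458,684 required, 4,460,379 in favor — approved.
Class IV: a majority of 1768730 is 884366; 884,366 required, 884,366 in favor — approved.

Approved — every class gave the required vote.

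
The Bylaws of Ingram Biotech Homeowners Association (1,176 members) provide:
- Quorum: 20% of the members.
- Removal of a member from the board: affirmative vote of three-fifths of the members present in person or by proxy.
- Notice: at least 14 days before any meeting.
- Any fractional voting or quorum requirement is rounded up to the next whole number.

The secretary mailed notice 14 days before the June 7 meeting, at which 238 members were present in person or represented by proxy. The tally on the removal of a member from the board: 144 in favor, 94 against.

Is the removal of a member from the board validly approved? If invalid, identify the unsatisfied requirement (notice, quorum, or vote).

Valid — all requirements satisfied.

Notice: 14 days given; 14 required. Satisfied.
Quorum: 20% of 1,176 = 235.20, rounded up to 236; 238 present. Satisfied.
Vote: requires three-fifths of those present (238); 3/5 of 238 = 142.80, rounded up to 143, so 143 needed; 144 in favor. Satisfied.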